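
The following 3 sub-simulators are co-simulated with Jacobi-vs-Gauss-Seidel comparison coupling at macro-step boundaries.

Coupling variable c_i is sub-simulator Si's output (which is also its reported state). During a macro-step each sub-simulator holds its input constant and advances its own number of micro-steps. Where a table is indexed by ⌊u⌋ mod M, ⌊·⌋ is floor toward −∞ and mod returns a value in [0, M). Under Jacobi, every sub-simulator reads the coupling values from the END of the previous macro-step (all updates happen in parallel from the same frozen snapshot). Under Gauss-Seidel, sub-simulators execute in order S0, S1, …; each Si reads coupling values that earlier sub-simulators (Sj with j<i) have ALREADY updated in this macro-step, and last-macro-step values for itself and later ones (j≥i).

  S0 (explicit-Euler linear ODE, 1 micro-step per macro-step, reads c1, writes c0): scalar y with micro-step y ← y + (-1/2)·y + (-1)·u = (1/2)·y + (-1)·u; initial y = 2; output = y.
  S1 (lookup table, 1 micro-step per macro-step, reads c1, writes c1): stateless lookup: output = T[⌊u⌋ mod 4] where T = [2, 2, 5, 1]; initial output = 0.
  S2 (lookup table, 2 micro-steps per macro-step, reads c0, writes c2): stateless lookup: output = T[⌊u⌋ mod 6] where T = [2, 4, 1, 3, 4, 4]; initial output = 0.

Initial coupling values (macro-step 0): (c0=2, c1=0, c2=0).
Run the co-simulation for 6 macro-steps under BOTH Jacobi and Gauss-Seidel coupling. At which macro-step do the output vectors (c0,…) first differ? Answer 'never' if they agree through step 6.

first divergence at macro-step: 1

[Jacobi] macro 1: S0 reads c1=0 → after 1×micro: 1; S1 reads c1=0 → after 1×micro: 2; S2 reads c0=2 → after 2×micro: 1 ⇒ (c0=1, c1=2, c2=1)
[Jacobi] macro 2: S0 reads c1=2 → after 1×micro: -3/2; S1 reads c1=2 → after 1×micro: 5; S2 reads c0=1 → after 2×micro: 4 ⇒ (c0=-3/2, c1=5, c2=4)
[Jacobi] macro 3: S0 reads c1=5 → after 1×micro: -23/4; S1 reads c1=5 → after 1×micro: 2; S2 reads c0=-3/2 → after 2×micro: 4 ⇒ (c0=-23/4, c1=2, c2=4)
[Jacobi] macro 4: S0 reads c1=2 → after 1×micro: -39/8; S1 reads c1=2 → after 1×micro: 5; S2 reads c0=-23/4 → after 2×micro: 2 ⇒ (c0=-39/8, c1=5, c2=2)
[Jacobi] macro 5: S0 reads c1=5 → after 1×micro: -119/16; S1 reads c1=5 → after 1×micro: 2; S2 reads c0=-39/8 → after 2×micro: 4 ⇒ (c0=-119/16, c1=2, c2=4)
[Jacobi] macro 6: S0 reads c1=2 → after 1×micro: -183/32; S1 reads c1=2 → after 1×micro: 5; S2 reads c0=-119/16 → after 2×micro: 4 ⇒ (c0=-183/32, c1=5, c2=4)
[Gauss-Seidel] macro 1: S0 reads c1=0 → after 1×micro: 1; S1 reads c1=0 → after 1×micro: 2; S2 reads c0=1 → after 2×micro: 4 ⇒ (c0=1, c1=2, c2=4)
[Gauss-Seidel] macro 2: S0 reads c1=2 → after 1×micro: -3/2; S1 reads c1=2 → after 1×micro: 5; S2 reads c0=-3/2 → after 2×micro: 4 ⇒ (c0=-3/2, c1=5, c2=4)
[Gauss-Seidel] macro 3: S0 reads c1=5 → after 1×micro: -23/4; S1 reads c1=5 → after 1×micro: 2; S2 reads c0=-23/4 → after 2×micro: 2 ⇒ (c0=-23/4, c1=2, c2=2)
[Gauss-Seidel] macro 4: S0 reads c1=2 → after 1×micro: -39/8; S1 reads c1=2 → after 1×micro: 5; S2 reads c0=-39/8 → after 2×micro: 4 ⇒ (c0=-39/8, c1=5, c2=4)
[Gauss-Seidel] macro 5: S0 reads c1=5 → after 1×micro: -119/16; S1 reads c1=5 → after 1×micro: 2; S2 reads c0=-119/16 → after 2×micro: 4 ⇒ (c0=-119/16, c1=2, c2=4)
[Gauss-Seidel] macro 6: S0 reads c1=2 → after 1×micro: -183/32; S1 reads c1=2 → after 1×micro: 5; S2 reads c0=-183/32 → after 2×micro: 2 ⇒ (c0=-183/32, c1=5, c2=2)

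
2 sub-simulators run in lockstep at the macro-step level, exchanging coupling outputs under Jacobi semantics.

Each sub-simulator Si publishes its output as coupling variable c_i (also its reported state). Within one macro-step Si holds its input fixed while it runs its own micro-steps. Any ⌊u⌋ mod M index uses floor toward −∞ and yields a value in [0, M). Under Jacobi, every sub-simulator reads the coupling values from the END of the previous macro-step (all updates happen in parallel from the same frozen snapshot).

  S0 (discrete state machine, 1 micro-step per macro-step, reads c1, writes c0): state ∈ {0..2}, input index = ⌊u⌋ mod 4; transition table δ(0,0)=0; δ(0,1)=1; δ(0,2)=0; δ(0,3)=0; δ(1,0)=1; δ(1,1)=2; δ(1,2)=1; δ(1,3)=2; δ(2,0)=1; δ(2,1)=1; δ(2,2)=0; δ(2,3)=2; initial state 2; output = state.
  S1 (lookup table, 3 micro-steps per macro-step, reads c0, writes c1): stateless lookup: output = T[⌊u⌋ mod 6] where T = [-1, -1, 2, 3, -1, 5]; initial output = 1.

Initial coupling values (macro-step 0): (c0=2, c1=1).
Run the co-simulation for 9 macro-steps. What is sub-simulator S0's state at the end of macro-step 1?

S0 state at macro-step 1 = 1

macro 1: S0 reads c1=1 → after 1×micro: 1; S1 reads c0=2 → after 3×micro: 2 ⇒ (c0=1, c1=2)
macro 2: S0 reads c1=2 → after 1×micro: 1; S1 reads c0=1 → after 3×micro: -1 ⇒ (c0=1, c1=-1)
macro 3: S0 reads c1=-1 → after 1×micro: 2; S1 reads c0=1 → after 3×micro: -1 ⇒ (c0=2, c1=-1)
macro 4: S0 reads c1=-1 → after 1×micro: 2; S1 reads c0=2 → after 3×micro: 2 ⇒ (c0=2, c1=2)
macro 5: S0 reads c1=2 → after 1×micro: 0; S1 reads c0=2 → after 3×micro: 2 ⇒ (c0=0, c1=2)
macro 6: S0 reads c1=2 → after 1×micro: 0; S1 reads c0=0 → after 3×micro: -1 ⇒ (c0=0, c1=-1)
macro 7: S0 reads c1=-1 → after 1×micro: 0; S1 reads c0=0 → after 3×micro: -1 ⇒ (c0=0, c1=-1)
macro 8: S0 reads c1=-1 → after 1×micro: 0; S1 reads c0=0 → after 3×micro: -1 ⇒ (c0=0, c1=-1)
macro 9: S0 reads c1=-1 → after 1×micro: 0; S1 reads c0=0 → after 3×micro: -1 ⇒ (c0=0, c1=-1)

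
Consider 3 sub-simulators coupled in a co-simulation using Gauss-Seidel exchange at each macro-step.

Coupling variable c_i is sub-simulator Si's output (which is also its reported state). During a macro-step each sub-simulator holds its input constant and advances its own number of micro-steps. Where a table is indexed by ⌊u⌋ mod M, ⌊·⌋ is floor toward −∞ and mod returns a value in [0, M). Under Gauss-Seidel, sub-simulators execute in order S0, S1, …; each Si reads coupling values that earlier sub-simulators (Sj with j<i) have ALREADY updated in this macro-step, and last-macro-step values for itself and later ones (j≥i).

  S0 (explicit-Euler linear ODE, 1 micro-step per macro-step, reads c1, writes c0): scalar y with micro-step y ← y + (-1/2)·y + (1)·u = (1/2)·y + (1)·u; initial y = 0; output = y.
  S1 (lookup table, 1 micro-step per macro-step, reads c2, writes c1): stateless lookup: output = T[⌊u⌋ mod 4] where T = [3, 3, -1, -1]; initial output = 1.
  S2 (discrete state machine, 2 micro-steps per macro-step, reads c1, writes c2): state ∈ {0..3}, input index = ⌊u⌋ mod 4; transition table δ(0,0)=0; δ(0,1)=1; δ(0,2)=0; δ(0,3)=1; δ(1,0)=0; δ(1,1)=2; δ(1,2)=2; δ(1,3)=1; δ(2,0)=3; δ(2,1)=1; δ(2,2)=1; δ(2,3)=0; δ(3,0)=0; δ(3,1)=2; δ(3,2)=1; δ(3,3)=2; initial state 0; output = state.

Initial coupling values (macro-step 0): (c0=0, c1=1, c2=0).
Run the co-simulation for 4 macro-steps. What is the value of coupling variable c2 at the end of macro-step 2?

macro 1: S0 reads c1=1 → after 1×micro: 1; S1 reads c2=0 → after 1×micro: 3; S2 reads c1=3 → after 2×micro: 1 ⇒ (c0=1, c1=3, c2=1)
macro 2: S0 reads c1=3 → after 1×micro: 7/2; S1 reads c2=1 → after 1×micro: 3; S2 reads c1=3 → after 2×micro: 1 ⇒ (c0=7/2, c1=3, c2=1)
macro 3: S0 reads c1=3 → after 1×micro: 19/4; S1 reads c2=1 → after 1×micro: 3; S2 reads c1=3 → after 2×micro: 1 ⇒ (c0=19/4, c1=3, c2=1)
macro 4: S0 reads c1=3 → after 1×micro: 43/8; S1 reads c2=1 → after 1×micro: 3; S2 reads c1=3 → after 2×micro: 1 ⇒ (c0=43/8, c1=3, c2=1)

c2 at macro-step 2 = 1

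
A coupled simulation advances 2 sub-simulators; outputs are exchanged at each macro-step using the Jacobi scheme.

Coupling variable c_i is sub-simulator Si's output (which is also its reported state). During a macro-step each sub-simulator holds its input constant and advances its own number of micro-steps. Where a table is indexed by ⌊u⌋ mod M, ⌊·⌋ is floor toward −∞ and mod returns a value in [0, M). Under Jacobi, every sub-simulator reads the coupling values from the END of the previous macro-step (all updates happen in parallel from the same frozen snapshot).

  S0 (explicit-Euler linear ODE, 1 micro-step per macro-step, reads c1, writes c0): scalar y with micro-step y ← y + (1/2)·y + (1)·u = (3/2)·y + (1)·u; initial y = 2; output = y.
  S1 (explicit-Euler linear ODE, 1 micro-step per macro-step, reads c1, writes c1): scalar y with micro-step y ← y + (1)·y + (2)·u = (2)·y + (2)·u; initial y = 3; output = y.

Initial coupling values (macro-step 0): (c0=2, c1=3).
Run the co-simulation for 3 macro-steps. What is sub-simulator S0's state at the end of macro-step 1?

macro 1: S0 reads c1=3 → after 1×micro: 6; S1 reads c1=3 → after 1×micro: 12 ⇒ (c0=6, c1=12)
macro 2: S0 reads c1=12 → after 1×micro: 21; S1 reads c1=12 → after 1×micro: 48 ⇒ (c0=21, c1=48)
macro 3: S0 reads c1=48 → after 1×micro: 159/2; S1 reads c1=48 → after 1×micro: 192 ⇒ (c0=159/2, c1=192)

S0 state at macro-step 1 = 6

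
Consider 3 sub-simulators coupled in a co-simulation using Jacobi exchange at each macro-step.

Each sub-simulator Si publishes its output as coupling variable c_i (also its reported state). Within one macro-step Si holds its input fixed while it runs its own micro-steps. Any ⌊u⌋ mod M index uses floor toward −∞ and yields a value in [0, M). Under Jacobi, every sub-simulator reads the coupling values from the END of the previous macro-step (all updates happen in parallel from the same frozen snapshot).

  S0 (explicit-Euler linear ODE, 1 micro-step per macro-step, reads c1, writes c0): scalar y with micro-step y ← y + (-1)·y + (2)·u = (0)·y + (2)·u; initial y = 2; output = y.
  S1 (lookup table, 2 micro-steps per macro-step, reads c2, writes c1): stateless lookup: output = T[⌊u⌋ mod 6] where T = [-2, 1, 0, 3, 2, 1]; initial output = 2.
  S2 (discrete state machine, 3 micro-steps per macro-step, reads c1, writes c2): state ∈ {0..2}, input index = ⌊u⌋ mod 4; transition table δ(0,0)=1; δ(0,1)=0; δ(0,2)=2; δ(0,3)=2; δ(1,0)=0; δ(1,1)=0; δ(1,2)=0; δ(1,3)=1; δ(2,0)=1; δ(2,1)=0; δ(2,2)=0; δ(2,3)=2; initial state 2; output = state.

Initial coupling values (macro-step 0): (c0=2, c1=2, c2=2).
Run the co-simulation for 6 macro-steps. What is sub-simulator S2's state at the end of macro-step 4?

S2 state at macro-step 4 = 0

macro 1: S0 reads c1=2 → after 1×micro: 4; S1 reads c2=2 → after 2×micro: 0; S2 reads c1=2 → after 3×micro: 0 ⇒ (c0=4, c1=0, c2=0)
macro 2: S0 reads c1=0 → after 1×micro: 0; S1 reads c2=0 → after 2×micro: -2; S2 reads c1=0 → after 3×micro: 1 ⇒ (c0=0, c1=-2, c2=1)
macro 3: S0 reads c1=-2 → after 1×micro: -4; S1 reads c2=1 → after 2×micro: 1; S2 reads c1=-2 → after 3×micro: 0 ⇒ (c0=-4, c1=1, c2=0)
macro 4: S0 reads c1=1 → after 1×micro: 2; S1 reads c2=0 → after 2×micro: -2; S2 reads c1=1 → after 3×micro: 0 ⇒ (c0=2, c1=-2, c2=0)
macro 5: S0 reads c1=-2 → after 1×micro: -4; S1 reads c2=0 → after 2×micro: -2; S2 reads c1=-2 → after 3×micro: 2 ⇒ (c0=-4, c1=-2, c2=2)
macro 6: S0 reads c1=-2 → after 1×micro: -4; S1 reads c2=2 → after 2×micro: 0; S2 reads c1=-2 → after 3×micro: 0 ⇒ (c0=-4, c1=0, c2=0)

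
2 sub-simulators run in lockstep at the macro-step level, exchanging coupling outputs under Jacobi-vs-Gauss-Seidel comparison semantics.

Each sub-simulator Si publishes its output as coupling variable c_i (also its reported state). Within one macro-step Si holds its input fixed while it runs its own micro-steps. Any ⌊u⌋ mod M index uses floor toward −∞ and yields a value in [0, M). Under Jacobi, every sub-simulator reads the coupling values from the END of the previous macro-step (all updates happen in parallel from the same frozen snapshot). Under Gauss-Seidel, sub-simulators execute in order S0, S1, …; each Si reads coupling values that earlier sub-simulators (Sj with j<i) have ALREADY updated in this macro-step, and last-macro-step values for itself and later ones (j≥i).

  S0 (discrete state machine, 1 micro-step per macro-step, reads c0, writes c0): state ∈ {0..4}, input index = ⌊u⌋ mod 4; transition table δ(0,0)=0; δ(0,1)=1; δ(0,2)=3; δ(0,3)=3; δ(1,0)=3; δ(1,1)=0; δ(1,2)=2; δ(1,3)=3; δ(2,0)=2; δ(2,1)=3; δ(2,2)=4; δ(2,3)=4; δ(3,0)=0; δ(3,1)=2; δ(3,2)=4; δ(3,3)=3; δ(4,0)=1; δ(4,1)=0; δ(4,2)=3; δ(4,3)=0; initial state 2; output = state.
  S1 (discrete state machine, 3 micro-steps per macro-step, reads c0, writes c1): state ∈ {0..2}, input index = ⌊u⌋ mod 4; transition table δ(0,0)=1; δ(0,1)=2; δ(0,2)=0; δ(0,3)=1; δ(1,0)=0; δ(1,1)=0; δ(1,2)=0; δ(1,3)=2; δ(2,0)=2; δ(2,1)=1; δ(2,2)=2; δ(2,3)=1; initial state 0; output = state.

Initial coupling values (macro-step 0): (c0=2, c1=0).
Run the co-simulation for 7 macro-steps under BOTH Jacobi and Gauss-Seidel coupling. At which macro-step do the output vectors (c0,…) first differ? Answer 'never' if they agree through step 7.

[Jacobi] macro 1: S0 reads c0=2 → after 1×micro: 4; S1 reads c0=2 → after 3×micro: 0 ⇒ (c0=4, c1=0)
[Jacobi] macro 2: S0 reads c0=4 → after 1×micro: 1; S1 reads c0=4 → after 3×micro: 1 ⇒ (c0=1, c1=1)
[Jacobi] macro 3: S0 reads c0=1 → after 1×micro: 0; S1 reads c0=1 → after 3×micro: 1 ⇒ (c0=0, c1=1)
[Jacobi] macro 4: S0 reads c0=0 → after 1×micro: 0; S1 reads c0=0 → after 3×micro: 0 ⇒ (c0=0, c1=0)
[Jacobi] macro 5: S0 reads c0=0 → after 1×micro: 0; S1 reads c0=0 → after 3×micro: 1 ⇒ (c0=0, c1=1)
[Jacobi] macro 6: S0 reads c0=0 → after 1×micro: 0; S1 reads c0=0 → after 3×micro: 0 ⇒ (c0=0, c1=0)
[Jacobi] macro 7: S0 reads c0=0 → after 1×micro: 0; S1 reads c0=0 → after 3×micro: 1 ⇒ (c0=0, c1=1)
[Gauss-Seidel] macro 1: S0 reads c0=2 → after 1×micro: 4; S1 reads c0=4 → after 3×micro: 1 ⇒ (c0=4, c1=1)
[Gauss-Seidel] macro 2: S0 reads c0=4 → after 1×micro: 1; S1 reads c0=1 → after 3×micro: 1 ⇒ (c0=1, c1=1)
[Gauss-Seidel] macro 3: S0 reads c0=1 → after 1×micro: 0; S1 reads c0=0 → after 3×micro: 0 ⇒ (c0=0, c1=0)
[Gauss-Seidel] macro 4: S0 reads c0=0 → after 1×micro: 0; S1 reads c0=0 → after 3×micro: 1 ⇒ (c0=0, c1=1)
[Gauss-Seidel] macro 5: S0 reads c0=0 → after 1×micro: 0; S1 reads c0=0 → after 3×micro: 0 ⇒ (c0=0, c1=0)
[Gauss-Seidel] macro 6: S0 reads c0=0 → after 1×micro: 0; S1 reads c0=0 → after 3×micro: 1 ⇒ (c0=0, c1=1)
[Gauss-Seidel] macro 7: S0 reads c0=0 → after 1×micro: 0; S1 reads c0=0 → after 3×micro: 0 ⇒ (c0=0, c1=0)

first divergence at macro-step: 1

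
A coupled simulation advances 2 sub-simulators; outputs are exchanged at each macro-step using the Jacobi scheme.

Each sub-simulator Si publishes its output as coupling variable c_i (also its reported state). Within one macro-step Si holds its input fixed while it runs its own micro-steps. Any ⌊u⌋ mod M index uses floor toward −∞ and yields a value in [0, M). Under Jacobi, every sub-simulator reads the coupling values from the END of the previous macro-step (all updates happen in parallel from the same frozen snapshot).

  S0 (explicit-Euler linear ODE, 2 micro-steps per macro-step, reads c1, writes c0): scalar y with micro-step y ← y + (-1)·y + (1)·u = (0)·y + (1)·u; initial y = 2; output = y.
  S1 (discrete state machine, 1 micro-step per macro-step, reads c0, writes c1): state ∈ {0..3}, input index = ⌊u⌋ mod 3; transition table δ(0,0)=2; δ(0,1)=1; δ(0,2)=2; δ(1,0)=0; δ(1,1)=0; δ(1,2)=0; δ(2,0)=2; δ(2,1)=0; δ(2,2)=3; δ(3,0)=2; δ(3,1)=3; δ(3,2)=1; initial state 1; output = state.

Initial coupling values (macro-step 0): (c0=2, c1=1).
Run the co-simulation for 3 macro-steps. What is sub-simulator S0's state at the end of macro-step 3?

macro 1: S0 reads c1=1 → after 2×micro: 1; S1 reads c0=2 → after 1×micro: 0 ⇒ (c0=1, c1=0)
macro 2: S0 reads c1=0 → after 2×micro: 0; S1 reads c0=1 → after 1×micro: 1 ⇒ (c0=0, c1=1)
macro 3: S0 reads c1=1 → after 2×micro: 1; S1 reads c0=0 → after 1×micro: 0 ⇒ (c0=1, c1=0)

S0 state at macro-step 3 = 1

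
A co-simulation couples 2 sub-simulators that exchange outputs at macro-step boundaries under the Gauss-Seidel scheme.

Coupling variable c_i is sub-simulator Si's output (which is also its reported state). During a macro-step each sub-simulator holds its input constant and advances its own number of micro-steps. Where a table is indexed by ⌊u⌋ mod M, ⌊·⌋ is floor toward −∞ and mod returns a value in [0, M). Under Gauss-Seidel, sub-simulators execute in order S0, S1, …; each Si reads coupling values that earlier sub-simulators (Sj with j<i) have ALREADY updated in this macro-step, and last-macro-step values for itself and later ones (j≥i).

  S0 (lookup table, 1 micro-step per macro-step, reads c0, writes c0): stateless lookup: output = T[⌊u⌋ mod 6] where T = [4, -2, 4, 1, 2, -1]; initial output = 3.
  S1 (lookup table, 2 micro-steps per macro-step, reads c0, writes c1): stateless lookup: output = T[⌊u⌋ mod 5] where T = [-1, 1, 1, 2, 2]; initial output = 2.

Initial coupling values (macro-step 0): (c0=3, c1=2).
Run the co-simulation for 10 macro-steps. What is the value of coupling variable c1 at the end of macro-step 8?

macro 1: S0 reads c0=3 → after 1×micro: 1; S1 reads c0=1 → after 2×micro: 1 ⇒ (c0=1, c1=1)
macro 2: S0 reads c0=1 → after 1×micro: -2; S1 reads c0=-2 → after 2×micro: 2 ⇒ (c0=-2, c1=2)
macro 3: S0 reads c0=-2 → after 1×micro: 2; S1 reads c0=2 → after 2×micro: 1 ⇒ (c0=2, c1=1)
macro 4: S0 reads c0=2 → after 1×micro: 4; S1 reads c0=4 → after 2×micro: 2 ⇒ (c0=4, c1=2)
macro 5: S0 reads c0=4 → after 1×micro: 2; S1 reads c0=2 → after 2×micro: 1 ⇒ (c0=2, c1=1)
macro 6: S0 reads c0=2 → after 1×micro: 4; S1 reads c0=4 → after 2×micro: 2 ⇒ (c0=4, c1=2)
macro 7: S0 reads c0=4 → after 1×micro: 2; S1 reads c0=2 → after 2×micro: 1 ⇒ (c0=2, c1=1)
macro 8: S0 reads c0=2 → after 1×micro: 4; S1 reads c0=4 → after 2×micro: 2 ⇒ (c0=4, c1=2)
macro 9: S0 reads c0=4 → after 1×micro: 2; S1 reads c0=2 → after 2×micro: 1 ⇒ (c0=2, c1=1)
macro 10: S0 reads c0=2 → after 1×micro: 4; S1 reads c0=4 → after 2×micro: 2 ⇒ (c0=4, c1=2)

c1 at macro-step 8 = 2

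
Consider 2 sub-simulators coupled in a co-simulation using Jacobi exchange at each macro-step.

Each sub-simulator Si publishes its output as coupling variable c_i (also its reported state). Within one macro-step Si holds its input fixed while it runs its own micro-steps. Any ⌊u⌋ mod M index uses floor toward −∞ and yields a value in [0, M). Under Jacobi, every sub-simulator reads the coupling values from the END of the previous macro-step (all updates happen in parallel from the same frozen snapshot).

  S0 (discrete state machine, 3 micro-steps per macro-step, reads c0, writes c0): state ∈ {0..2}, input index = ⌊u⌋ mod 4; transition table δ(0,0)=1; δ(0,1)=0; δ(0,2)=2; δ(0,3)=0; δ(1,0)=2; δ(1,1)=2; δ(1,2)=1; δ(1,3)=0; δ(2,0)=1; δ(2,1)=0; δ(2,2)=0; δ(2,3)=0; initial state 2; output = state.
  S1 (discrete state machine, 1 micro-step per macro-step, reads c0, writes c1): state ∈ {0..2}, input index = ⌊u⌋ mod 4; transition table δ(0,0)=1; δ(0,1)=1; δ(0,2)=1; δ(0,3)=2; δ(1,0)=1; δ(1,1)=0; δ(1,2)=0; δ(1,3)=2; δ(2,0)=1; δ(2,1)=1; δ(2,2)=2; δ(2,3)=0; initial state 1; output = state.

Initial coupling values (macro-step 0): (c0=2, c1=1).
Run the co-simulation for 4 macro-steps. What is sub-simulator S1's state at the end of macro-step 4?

S1 state at macro-step 4 = 1

macro 1: S0 reads c0=2 → after 3×micro: 0; S1 reads c0=2 → after 1×micro: 0 ⇒ (c0=0, c1=0)
macro 2: S0 reads c0=0 → after 3×micro: 1; S1 reads c0=0 → after 1×micro: 1 ⇒ (c0=1, c1=1)
macro 3: S0 reads c0=1 → after 3×micro: 0; S1 reads c0=1 → after 1×micro: 0 ⇒ (c0=0, c1=0)
macro 4: S0 reads c0=0 → after 3×micro: 1; S1 reads c0=0 → after 1×micro: 1 ⇒ (c0=1, c1=1)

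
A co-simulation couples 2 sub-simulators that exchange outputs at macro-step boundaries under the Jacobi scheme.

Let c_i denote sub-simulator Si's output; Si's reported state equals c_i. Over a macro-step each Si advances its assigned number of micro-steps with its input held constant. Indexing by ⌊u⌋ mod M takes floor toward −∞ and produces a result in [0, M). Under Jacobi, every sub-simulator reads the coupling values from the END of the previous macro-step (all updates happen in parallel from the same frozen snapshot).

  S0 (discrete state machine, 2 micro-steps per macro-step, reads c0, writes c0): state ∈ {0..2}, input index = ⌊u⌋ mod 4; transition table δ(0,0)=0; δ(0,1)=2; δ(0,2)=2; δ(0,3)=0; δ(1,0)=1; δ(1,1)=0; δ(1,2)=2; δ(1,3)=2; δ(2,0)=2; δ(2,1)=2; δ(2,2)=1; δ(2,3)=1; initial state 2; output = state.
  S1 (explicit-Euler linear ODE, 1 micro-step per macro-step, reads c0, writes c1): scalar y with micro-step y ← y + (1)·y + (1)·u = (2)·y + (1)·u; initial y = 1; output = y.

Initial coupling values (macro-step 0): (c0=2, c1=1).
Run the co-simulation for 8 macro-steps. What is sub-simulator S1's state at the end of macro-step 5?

macro 1: S0 reads c0=2 → after 2×micro: 2; S1 reads c0=2 → after 1×micro: 4 ⇒ (c0=2, c1=4)
macro 2: S0 reads c0=2 → after 2×micro: 2; S1 reads c0=2 → after 1×micro: 10 ⇒ (c0=2, c1=10)
macro 3: S0 reads c0=2 → after 2×micro: 2; S1 reads c0=2 → after 1×micro: 22 ⇒ (c0=2, c1=22)
macro 4: S0 reads c0=2 → after 2×micro: 2; S1 reads c0=2 → after 1×micro: 46 ⇒ (c0=2, c1=46)
macro 5: S0 reads c0=2 → after 2×micro: 2; S1 reads c0=2 → after 1×micro: 94 ⇒ (c0=2, c1=94)
macro 6: S0 reads c0=2 → after 2×micro: 2; S1 reads c0=2 → after 1×micro: 190 ⇒ (c0=2, c1=190)
macro 7: S0 reads c0=2 → after 2×micro: 2; S1 reads c0=2 → after 1×micro: 382 ⇒ (c0=2, c1=382)
macro 8: S0 reads c0=2 → after 2×micro: 2; S1 reads c0=2 → after 1×micro: 766 ⇒ (c0=2, c1=766)

S1 state at macro-step 5 = 94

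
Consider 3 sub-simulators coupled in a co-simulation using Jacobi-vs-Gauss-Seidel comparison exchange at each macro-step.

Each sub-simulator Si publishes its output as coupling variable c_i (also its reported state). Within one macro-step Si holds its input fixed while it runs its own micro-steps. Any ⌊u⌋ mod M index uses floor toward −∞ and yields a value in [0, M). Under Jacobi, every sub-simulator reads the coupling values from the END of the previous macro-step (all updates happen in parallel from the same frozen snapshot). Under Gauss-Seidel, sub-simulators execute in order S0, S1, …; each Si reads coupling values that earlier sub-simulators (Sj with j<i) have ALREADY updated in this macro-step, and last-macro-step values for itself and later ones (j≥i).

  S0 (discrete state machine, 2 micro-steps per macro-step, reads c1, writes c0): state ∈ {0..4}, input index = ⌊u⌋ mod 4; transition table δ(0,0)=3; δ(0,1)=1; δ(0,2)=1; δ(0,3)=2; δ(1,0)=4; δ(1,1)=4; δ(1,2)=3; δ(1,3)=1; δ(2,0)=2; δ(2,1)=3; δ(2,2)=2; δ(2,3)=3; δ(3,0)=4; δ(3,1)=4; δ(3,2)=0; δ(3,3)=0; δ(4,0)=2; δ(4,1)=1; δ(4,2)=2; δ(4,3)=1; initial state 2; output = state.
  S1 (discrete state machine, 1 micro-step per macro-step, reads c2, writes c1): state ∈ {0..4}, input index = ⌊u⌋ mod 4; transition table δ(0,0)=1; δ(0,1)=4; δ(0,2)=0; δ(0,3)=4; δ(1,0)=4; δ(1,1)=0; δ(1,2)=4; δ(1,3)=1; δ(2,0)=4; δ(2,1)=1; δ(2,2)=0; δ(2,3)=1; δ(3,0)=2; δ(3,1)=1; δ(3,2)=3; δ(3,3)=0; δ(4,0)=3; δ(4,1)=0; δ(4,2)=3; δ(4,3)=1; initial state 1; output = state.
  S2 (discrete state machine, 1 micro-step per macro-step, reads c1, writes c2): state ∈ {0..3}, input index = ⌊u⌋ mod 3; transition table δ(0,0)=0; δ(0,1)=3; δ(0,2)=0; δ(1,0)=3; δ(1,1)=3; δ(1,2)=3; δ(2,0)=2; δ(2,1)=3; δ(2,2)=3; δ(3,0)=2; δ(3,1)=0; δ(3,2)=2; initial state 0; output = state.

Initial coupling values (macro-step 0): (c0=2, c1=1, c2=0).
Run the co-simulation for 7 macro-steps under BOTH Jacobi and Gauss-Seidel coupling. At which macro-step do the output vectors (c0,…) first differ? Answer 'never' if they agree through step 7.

first divergence at macro-step: never

[Jacobi] macro 1: S0 reads c1=1 → after 2×micro: 4; S1 reads c2=0 → after 1×micro: 4; S2 reads c1=1 → after 1×micro: 3 ⇒ (c0=4, c1=4, c2=3)
[Jacobi] macro 2: S0 reads c1=4 → after 2×micro: 2; S1 reads c2=3 → after 1×micro: 1; S2 reads c1=4 → after 1×micro: 0 ⇒ (c0=2, c1=1, c2=0)
[Jacobi] macro 3: S0 reads c1=1 → after 2×micro: 4; S1 reads c2=0 → after 1×micro: 4; S2 reads c1=1 → after 1×micro: 3 ⇒ (c0=4, c1=4, c2=3)
[Jacobi] macro 4: S0 reads c1=4 → after 2×micro: 2; S1 reads c2=3 → after 1×micro: 1; S2 reads c1=4 → after 1×micro: 0 ⇒ (c0=2, c1=1, c2=0)
[Jacobi] macro 5: S0 reads c1=1 → after 2×micro: 4; S1 reads c2=0 → after 1×micro: 4; S2 reads c1=1 → after 1×micro: 3 ⇒ (c0=4, c1=4, c2=3)
[Jacobi] macro 6: S0 reads c1=4 → after 2×micro: 2; S1 reads c2=3 → after 1×micro: 1; S2 reads c1=4 → after 1×micro: 0 ⇒ (c0=2, c1=1, c2=0)
[Jacobi] macro 7: S0 reads c1=1 → after 2×micro: 4; S1 reads c2=0 → after 1×micro: 4; S2 reads c1=1 → after 1×micro: 3 ⇒ (c0=4, c1=4, c2=3)
[Gauss-Seidel] macro 1: S0 reads c1=1 → after 2×micro: 4; S1 reads c2=0 → after 1×micro: 4; S2 reads c1=4 → after 1×micro: 3 ⇒ (c0=4, c1=4, c2=3)
[Gauss-Seidel] macro 2: S0 reads c1=4 → after 2×micro: 2; S1 reads c2=3 → after 1×micro: 1; S2 reads c1=1 → after 1×micro: 0 ⇒ (c0=2, c1=1, c2=0)
[Gauss-Seidel] macro 3: S0 reads c1=1 → after 2×micro: 4; S1 reads c2=0 → after 1×micro: 4; S2 reads c1=4 → after 1×micro: 3 ⇒ (c0=4, c1=4, c2=3)
[Gauss-Seidel] macro 4: S0 reads c1=4 → after 2×micro: 2; S1 reads c2=3 → after 1×micro: 1; S2 reads c1=1 → after 1×micro: 0 ⇒ (c0=2, c1=1, c2=0)
[Gauss-Seidel] macro 5: S0 reads c1=1 → after 2×micro: 4; S1 reads c2=0 → after 1×micro: 4; S2 reads c1=4 → after 1×micro: 3 ⇒ (c0=4, c1=4, c2=3)
[Gauss-Seidel] macro 6: S0 reads c1=4 → after 2×micro: 2; S1 reads c2=3 → after 1×micro: 1; S2 reads c1=1 → after 1×micro: 0 ⇒ (c0=2, c1=1, c2=0)
[Gauss-Seidel] macro 7: S0 reads c1=1 → after 2×micro: 4; S1 reads c2=0 → after 1×micro: 4; S2 reads c1=4 → after 1×micro: 3 ⇒ (c0=4, c1=4, c2=3)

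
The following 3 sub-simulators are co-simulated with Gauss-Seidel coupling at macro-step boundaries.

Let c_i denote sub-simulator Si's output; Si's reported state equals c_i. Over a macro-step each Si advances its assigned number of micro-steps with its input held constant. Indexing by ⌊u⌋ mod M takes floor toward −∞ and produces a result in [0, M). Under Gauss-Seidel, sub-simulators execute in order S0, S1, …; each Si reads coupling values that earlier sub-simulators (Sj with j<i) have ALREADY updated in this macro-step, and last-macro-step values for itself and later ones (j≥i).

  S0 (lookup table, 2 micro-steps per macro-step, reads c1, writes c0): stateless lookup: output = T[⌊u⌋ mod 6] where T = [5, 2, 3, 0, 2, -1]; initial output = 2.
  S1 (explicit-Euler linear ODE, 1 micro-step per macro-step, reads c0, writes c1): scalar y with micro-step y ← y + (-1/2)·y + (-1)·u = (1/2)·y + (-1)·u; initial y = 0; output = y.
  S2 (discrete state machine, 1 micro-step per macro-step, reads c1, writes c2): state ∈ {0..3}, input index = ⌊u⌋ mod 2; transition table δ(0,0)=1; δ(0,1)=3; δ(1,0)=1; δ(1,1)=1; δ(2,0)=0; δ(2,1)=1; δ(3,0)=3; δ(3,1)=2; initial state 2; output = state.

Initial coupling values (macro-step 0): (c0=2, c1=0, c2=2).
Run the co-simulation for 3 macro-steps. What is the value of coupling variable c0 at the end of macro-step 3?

macro 1: S0 reads c1=0 → after 2×micro: 5; S1 reads c0=5 → after 1×micro: -5; S2 reads c1=-5 → after 1×micro: 1 ⇒ (c0=5, c1=-5, c2=1)
macro 2: S0 reads c1=-5 → after 2×micro: 2; S1 reads c0=2 → after 1×micro: -9/2; S2 reads c1=-9/2 → after 1×micro: 1 ⇒ (c0=2, c1=-9/2, c2=1)
macro 3: S0 reads c1=-9/2 → after 2×micro: 2; S1 reads c0=2 → after 1×micro: -17/4; S2 reads c1=-17/4 → after 1×micro: 1 ⇒ (c0=2, c1=-17/4, c2=1)

c0 at macro-step 3 = 2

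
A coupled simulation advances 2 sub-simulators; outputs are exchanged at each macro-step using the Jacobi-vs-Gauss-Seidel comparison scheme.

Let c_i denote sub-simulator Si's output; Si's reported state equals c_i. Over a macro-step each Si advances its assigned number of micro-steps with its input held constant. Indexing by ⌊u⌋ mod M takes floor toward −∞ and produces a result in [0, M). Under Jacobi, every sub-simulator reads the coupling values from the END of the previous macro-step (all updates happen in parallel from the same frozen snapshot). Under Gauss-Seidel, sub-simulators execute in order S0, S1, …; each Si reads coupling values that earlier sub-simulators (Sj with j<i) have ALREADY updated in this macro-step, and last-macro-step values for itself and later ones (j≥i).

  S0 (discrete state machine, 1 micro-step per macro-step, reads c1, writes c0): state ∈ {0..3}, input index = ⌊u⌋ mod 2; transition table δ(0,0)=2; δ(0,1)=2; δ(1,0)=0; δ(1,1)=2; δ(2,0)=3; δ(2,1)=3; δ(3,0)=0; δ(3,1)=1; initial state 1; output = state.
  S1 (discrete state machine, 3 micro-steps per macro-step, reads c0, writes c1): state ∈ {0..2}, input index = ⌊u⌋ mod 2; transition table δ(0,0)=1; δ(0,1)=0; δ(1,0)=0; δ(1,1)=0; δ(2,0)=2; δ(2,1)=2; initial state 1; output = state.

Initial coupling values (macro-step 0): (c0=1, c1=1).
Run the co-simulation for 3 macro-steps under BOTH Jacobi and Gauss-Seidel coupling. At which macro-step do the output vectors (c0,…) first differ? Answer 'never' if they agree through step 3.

first divergence at macro-step: 2

[Jacobi] macro 1: S0 reads c1=1 → after 1×micro: 2; S1 reads c0=1 → after 3×micro: 0 ⇒ (c0=2, c1=0)
[Jacobi] macro 2: S0 reads c1=0 → after 1×micro: 3; S1 reads c0=2 → after 3×micro: 1 ⇒ (c0=3, c1=1)
[Jacobi] macro 3: S0 reads c1=1 → after 1×micro: 1; S1 reads c0=3 → after 3×micro: 0 ⇒ (c0=1, c1=0)
[Gauss-Seidel] macro 1: S0 reads c1=1 → after 1×micro: 2; S1 reads c0=2 → after 3×micro: 0 ⇒ (c0=2, c1=0)
[Gauss-Seidel] macro 2: S0 reads c1=0 → after 1×micro: 3; S1 reads c0=3 → after 3×micro: 0 ⇒ (c0=3, c1=0)
[Gauss-Seidel] macro 3: S0 reads c1=0 → after 1×micro: 0; S1 reads c0=0 → after 3×micro: 1 ⇒ (c0=0, c1=1)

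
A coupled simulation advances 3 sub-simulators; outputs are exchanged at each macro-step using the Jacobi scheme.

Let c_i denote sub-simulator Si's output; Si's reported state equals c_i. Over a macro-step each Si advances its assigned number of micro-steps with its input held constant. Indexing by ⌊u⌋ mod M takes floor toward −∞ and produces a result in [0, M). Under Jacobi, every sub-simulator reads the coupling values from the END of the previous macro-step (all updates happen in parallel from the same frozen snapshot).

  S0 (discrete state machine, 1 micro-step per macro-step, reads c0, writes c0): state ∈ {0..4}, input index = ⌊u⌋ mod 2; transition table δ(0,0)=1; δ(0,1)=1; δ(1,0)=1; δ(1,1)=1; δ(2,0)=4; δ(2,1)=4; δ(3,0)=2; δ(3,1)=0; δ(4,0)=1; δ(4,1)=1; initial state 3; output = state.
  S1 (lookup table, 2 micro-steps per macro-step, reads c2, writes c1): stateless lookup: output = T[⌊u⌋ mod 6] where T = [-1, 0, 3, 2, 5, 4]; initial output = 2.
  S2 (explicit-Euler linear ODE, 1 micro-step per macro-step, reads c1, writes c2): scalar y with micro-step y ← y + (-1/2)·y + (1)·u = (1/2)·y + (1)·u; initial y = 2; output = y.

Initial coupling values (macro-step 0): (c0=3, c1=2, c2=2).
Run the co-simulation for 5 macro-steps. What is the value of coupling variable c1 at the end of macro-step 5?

macro 1: S0 reads c0=3 → after 1×micro: 0; S1 reads c2=2 → after 2×micro: 3; S2 reads c1=2 → after 1×micro: 3 ⇒ (c0=0, c1=3, c2=3)
macro 2: S0 reads c0=0 → after 1×micro: 1; S1 reads c2=3 → after 2×micro: 2; S2 reads c1=3 → after 1×micro: 9/2 ⇒ (c0=1, c1=2, c2=9/2)
macro 3: S0 reads c0=1 → after 1×micro: 1; S1 reads c2=9/2 → after 2×micro: 5; S2 reads c1=2 → after 1×micro: 17/4 ⇒ (c0=1, c1=5, c2=17/4)
macro 4: S0 reads c0=1 → after 1×micro: 1; S1 reads c2=17/4 → after 2×micro: 5; S2 reads c1=5 → after 1×micro: 57/8 ⇒ (c0=1, c1=5, c2=57/8)
macro 5: S0 reads c0=1 → after 1×micro: 1; S1 reads c2=57/8 → after 2×micro: 0; S2 reads c1=5 → after 1×micro: 137/16 ⇒ (c0=1, c1=0, c2=137/16)

c1 at macro-step 5 = 0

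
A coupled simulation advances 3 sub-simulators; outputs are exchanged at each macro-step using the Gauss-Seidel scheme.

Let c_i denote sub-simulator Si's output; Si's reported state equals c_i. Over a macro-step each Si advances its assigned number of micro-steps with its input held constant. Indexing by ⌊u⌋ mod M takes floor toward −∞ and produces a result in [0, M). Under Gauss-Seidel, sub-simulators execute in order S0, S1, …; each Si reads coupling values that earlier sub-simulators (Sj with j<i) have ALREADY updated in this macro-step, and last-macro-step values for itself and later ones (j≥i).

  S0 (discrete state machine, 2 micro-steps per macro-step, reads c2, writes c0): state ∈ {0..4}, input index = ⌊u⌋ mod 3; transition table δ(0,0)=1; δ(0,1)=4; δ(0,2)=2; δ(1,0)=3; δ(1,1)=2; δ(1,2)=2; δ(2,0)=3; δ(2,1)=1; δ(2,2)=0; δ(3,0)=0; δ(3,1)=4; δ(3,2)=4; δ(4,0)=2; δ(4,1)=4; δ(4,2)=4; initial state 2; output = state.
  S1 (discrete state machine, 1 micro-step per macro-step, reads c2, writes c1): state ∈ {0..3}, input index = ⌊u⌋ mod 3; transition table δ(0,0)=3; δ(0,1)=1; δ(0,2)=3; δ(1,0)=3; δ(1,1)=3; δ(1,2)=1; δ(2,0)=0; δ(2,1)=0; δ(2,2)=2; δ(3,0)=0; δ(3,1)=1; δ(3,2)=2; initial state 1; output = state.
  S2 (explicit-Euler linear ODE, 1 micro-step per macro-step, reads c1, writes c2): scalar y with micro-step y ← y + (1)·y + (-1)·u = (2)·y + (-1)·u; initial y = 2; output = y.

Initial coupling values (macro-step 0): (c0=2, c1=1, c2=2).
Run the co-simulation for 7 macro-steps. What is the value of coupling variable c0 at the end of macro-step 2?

macro 1: S0 reads c2=2 → after 2×micro: 2; S1 reads c2=2 → after 1×micro: 1; S2 reads c1=1 → after 1×micro: 3 ⇒ (c0=2, c1=1, c2=3)
macro 2: S0 reads c2=3 → after 2×micro: 0; S1 reads c2=3 → after 1×micro: 3; S2 reads c1=3 → after 1×micro: 3 ⇒ (c0=0, c1=3, c2=3)
macro 3: S0 reads c2=3 → after 2×micro: 3; S1 reads c2=3 → after 1×micro: 0; S2 reads c1=0 → after 1×micro: 6 ⇒ (c0=3, c1=0, c2=6)
macro 4: S0 reads c2=6 → after 2×micro: 1; S1 reads c2=6 → after 1×micro: 3; S2 reads c1=3 → after 1×micro: 9 ⇒ (c0=1, c1=3, c2=9)
macro 5: S0 reads c2=9 → after 2×micro: 0; S1 reads c2=9 → after 1×micro: 0; S2 reads c1=0 → after 1×micro: 18 ⇒ (c0=0, c1=0, c2=18)
macro 6: S0 reads c2=18 → after 2×micro: 3; S1 reads c2=18 → after 1×micro: 3; S2 reads c1=3 → after 1×micro: 33 ⇒ (c0=3, c1=3, c2=33)
macro 7: S0 reads c2=33 → after 2×micro: 1; S1 reads c2=33 → after 1×micro: 0; S2 reads c1=0 → after 1×micro: 66 ⇒ (c0=1, c1=0, c2=66)

c0 at macro-step 2 = 0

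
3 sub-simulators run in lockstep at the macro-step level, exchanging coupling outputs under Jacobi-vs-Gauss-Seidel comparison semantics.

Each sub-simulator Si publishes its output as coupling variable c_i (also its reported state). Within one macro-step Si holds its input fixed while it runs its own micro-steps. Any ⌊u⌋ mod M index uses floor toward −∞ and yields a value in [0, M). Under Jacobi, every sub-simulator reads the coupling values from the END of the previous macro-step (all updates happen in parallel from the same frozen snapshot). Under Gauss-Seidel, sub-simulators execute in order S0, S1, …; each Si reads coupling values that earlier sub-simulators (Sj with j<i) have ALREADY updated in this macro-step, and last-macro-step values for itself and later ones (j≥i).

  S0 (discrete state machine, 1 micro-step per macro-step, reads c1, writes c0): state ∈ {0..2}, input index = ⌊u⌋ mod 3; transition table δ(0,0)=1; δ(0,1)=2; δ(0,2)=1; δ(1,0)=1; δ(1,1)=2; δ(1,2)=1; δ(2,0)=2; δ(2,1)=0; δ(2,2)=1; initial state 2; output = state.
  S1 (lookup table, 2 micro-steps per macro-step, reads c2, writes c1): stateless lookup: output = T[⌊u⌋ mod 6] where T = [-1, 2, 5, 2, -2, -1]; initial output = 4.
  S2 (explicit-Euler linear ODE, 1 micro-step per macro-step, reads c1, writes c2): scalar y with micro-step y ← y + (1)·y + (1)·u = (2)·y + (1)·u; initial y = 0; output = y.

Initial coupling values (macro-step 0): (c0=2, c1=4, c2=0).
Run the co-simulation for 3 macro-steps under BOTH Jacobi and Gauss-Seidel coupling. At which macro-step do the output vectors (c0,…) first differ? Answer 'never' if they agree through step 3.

first divergence at macro-step: 1

[Jacobi] macro 1: S0 reads c1=4 → after 1×micro: 0; S1 reads c2=0 → after 2×micro: -1; S2 reads c1=4 → after 1×micro: 4 ⇒ (c0=0, c1=-1, c2=4)
[Jacobi] macro 2: S0 reads c1=-1 → after 1×micro: 1; S1 reads c2=4 → after 2×micro: -2; S2 reads c1=-1 → after 1×micro: 7 ⇒ (c0=1, c1=-2, c2=7)
[Jacobi] macro 3: S0 reads c1=-2 → after 1×micro: 2; S1 reads c2=7 → after 2×micro: 2; S2 reads c1=-2 → after 1×micro: 12 ⇒ (c0=2, c1=2, c2=12)
[Gauss-Seidel] macro 1: S0 reads c1=4 → after 1×micro: 0; S1 reads c2=0 → after 2×micro: -1; S2 reads c1=-1 → after 1×micro: -1 ⇒ (c0=0, c1=-1, c2=-1)
[Gauss-Seidel] macro 2: S0 reads c1=-1 → after 1×micro: 1; S1 reads c2=-1 → after 2×micro: -1; S2 reads c1=-1 → after 1×micro: -3 ⇒ (c0=1, c1=-1, c2=-3)
[Gauss-Seidel] macro 3: S0 reads c1=-1 → after 1×micro: 1; S1 reads c2=-3 → after 2×micro: 2; S2 reads c1=2 → after 1×micro: -4 ⇒ (c0=1, c1=2, c2=-4)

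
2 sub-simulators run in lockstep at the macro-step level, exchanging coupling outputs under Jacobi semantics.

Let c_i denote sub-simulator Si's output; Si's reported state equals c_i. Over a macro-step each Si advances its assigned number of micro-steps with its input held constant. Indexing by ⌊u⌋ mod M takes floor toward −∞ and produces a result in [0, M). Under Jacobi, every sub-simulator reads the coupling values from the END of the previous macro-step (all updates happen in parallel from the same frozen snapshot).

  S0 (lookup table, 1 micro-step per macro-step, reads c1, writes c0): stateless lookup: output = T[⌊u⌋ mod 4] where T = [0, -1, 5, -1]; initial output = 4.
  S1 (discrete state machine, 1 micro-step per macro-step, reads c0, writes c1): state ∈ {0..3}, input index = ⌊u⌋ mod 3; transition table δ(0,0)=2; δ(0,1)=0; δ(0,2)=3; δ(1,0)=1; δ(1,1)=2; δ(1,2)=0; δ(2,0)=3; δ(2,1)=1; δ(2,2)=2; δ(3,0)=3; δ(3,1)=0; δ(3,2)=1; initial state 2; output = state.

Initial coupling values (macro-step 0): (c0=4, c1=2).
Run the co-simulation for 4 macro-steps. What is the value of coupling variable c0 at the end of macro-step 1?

c0 at macro-step 1 = 5

macro 1: S0 reads c1=2 → after 1×micro: 5; S1 reads c0=4 → after 1×micro: 1 ⇒ (c0=5, c1=1)
macro 2: S0 reads c1=1 → after 1×micro: -1; S1 reads c0=5 → after 1×micro: 0 ⇒ (c0=-1, c1=0)
macro 3: S0 reads c1=0 → after 1×micro: 0; S1 reads c0=-1 → after 1×micro: 3 ⇒ (c0=0, c1=3)
macro 4: S0 reads c1=3 → after 1×micro: -1; S1 reads c0=0 → after 1×micro: 3 ⇒ (c0=-1, c1=3)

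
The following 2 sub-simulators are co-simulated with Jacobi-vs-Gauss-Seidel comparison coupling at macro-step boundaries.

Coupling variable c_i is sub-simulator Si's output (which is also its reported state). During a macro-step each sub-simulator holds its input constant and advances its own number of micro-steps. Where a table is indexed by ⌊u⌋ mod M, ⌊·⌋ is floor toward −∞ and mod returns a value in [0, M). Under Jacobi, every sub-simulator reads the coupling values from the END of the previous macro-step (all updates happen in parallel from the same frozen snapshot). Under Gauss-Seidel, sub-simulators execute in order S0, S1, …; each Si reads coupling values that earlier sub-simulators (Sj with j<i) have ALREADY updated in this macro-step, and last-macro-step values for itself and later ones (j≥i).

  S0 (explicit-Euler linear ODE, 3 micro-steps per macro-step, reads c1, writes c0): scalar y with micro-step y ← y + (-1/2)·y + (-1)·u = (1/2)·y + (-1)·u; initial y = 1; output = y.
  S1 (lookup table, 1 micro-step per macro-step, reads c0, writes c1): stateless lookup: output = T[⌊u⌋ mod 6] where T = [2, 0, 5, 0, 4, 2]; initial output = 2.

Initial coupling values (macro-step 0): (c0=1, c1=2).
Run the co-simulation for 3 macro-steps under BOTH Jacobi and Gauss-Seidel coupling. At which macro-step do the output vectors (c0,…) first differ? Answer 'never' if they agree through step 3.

first divergence at macro-step: 1

[Jacobi] macro 1: S0 reads c1=2 → after 3×micro: -27/8; S1 reads c0=1 → after 1×micro: 0 ⇒ (c0=-27/8, c1=0)
[Jacobi] macro 2: S0 reads c1=0 → after 3×micro: -27/64; S1 reads c0=-27/8 → after 1×micro: 5 ⇒ (c0=-27/64, c1=5)
[Jacobi] macro 3: S0 reads c1=5 → after 3×micro: -4507/512; S1 reads c0=-27/64 → after 1×micro: 2 ⇒ (c0=-4507/512, c1=2)
[Gauss-Seidel] macro 1: S0 reads c1=2 → after 3×micro: -27/8; S1 reads c0=-27/8 → after 1×micro: 5 ⇒ (c0=-27/8, c1=5)
[Gauss-Seidel] macro 2: S0 reads c1=5 → after 3×micro: -587/64; S1 reads c0=-587/64 → after 1×micro: 5 ⇒ (c0=-587/64, c1=5)
[Gauss-Seidel] macro 3: S0 reads c1=5 → after 3×micro: -5067/512; S1 reads c0=-5067/512 → after 1×micro: 5 ⇒ (c0=-5067/512, c1=5)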